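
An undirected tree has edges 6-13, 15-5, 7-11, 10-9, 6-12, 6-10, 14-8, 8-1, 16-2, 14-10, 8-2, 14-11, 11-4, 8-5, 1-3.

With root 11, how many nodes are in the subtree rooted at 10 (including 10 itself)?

5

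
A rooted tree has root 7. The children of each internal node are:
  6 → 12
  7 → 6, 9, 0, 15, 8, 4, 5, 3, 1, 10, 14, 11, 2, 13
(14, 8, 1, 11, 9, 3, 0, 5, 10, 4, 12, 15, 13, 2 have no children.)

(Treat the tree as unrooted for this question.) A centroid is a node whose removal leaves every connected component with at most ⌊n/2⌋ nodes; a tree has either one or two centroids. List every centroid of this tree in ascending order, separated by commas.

7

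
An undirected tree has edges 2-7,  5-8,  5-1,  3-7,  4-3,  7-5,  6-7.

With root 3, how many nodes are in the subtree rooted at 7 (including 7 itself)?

6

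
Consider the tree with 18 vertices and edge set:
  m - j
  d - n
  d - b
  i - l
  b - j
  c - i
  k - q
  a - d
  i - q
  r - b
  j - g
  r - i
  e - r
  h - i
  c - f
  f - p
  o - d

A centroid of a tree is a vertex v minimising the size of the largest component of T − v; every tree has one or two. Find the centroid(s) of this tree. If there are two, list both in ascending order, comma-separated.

r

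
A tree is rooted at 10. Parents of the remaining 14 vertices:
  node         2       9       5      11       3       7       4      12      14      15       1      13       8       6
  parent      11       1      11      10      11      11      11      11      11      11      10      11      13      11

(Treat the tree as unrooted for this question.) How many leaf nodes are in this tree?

Exactly 11 nodes have a single neighbour: 2, 3, 4, 5, 6, 7, 8, 9, 12, 14, 15.

11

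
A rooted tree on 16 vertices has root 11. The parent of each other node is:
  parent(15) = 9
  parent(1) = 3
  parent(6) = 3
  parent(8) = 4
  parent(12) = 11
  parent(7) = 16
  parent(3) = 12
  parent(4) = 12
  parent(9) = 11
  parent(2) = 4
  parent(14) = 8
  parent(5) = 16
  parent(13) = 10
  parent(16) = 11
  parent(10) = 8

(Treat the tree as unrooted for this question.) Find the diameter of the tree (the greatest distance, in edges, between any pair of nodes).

Starting from 13, a farthest node is 15 at distance 7.
One longest path: 13 – 10 – 8 – 4 – 12 – 11 – 9 – 15.
So the diameter is 7.

7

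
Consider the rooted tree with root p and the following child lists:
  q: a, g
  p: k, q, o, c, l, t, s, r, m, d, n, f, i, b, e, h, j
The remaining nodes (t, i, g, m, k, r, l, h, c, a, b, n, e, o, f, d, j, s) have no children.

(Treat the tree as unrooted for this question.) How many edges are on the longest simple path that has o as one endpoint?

3

Distances from o peak at 3, attained at a (g also at distance 3).
o–p–q–a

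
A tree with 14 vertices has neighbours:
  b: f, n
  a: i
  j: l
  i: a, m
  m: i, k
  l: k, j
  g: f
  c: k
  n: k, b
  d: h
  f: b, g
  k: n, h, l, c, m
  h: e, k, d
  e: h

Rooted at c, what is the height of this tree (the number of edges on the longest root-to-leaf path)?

The longest root-to-leaf path is c – k – n – b – f – g (5 edges).

5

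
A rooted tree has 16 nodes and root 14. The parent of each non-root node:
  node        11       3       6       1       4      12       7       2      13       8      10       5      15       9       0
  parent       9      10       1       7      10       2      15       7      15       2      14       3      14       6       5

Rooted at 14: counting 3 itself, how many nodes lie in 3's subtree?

3's subtree: {3, 5, 0}, size 3.

3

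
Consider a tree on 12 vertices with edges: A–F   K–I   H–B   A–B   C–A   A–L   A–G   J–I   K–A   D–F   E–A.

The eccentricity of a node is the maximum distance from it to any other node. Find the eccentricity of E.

Distances from E peak at 4, attained at J.
E – A – K – I – J

4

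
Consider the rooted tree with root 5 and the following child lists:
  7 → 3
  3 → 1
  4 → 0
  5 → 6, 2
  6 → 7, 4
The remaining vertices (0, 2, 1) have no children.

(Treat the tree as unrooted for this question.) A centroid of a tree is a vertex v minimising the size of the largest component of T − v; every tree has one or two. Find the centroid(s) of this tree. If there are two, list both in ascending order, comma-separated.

6

If 6 is removed the pieces have sizes 3, 2, 2, all ≤ ⌊8/2⌋ = 4.
Every other node leaves some component of size > 4, so the centroid is unique.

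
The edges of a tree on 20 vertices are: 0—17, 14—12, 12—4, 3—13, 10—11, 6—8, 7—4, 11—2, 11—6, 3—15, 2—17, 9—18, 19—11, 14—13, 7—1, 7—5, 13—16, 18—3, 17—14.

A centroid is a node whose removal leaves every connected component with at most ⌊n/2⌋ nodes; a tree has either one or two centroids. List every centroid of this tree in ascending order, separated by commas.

Delete 14: the remaining components have sizes 8, 6, 5. Max 8 ≤ 10, so 14 is a centroid.
No neighbour of 14 does as well, so 14 is the unique centroid.

14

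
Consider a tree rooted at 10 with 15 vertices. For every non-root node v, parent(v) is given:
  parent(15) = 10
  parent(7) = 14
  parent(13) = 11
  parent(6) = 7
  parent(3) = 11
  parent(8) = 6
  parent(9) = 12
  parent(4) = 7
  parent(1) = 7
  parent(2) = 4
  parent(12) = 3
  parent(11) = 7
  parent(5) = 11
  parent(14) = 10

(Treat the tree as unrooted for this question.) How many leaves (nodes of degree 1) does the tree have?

7

Degree-1 nodes: 1, 2, 5, 8, 9, 13, 15 — 7 of them.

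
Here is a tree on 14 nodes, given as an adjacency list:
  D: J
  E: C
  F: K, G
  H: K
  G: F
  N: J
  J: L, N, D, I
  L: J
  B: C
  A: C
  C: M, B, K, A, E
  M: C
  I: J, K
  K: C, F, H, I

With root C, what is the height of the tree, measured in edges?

4

L sits deepest: C–K–I–J–L — 4 edges from the root.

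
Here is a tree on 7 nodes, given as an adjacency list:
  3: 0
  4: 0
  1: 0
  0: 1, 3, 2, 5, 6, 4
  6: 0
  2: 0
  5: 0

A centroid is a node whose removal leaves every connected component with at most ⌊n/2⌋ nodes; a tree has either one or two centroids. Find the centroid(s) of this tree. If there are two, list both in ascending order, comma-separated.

If 0 is removed the pieces have sizes 1, 1, 1, 1, 1, 1, all ≤ ⌊7/2⌋ = 3.
Every other node leaves some component of size > 3, so the centroid is unique.

0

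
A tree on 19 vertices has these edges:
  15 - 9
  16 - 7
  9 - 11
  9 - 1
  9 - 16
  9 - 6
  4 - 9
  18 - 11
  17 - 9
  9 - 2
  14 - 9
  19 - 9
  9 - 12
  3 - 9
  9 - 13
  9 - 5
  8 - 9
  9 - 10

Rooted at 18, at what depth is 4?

Path from 18 to 4: 18–11–9–4, which has 3 edges.

3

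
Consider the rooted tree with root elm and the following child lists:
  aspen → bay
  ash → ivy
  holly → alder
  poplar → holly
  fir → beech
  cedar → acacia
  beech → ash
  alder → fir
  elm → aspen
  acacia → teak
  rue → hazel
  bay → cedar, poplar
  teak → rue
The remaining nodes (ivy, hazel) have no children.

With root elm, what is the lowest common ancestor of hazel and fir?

Path hazel→root: hazel rue teak acacia cedar bay aspen elm; path fir→root: fir alder holly poplar bay aspen elm.
First common node: bay.

bay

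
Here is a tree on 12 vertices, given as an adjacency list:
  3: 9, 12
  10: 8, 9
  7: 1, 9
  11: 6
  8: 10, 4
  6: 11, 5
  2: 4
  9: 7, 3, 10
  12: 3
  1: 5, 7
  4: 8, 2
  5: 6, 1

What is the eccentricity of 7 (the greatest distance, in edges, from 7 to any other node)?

5

The node farthest from 7 is 2, via 7–9–10–8–4–2 — 5 edges.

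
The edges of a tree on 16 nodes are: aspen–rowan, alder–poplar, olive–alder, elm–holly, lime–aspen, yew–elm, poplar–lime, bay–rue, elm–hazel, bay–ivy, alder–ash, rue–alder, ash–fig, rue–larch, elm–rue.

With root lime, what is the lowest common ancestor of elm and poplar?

elm's ancestor chain is elm, rue, alder, poplar, lime and poplar's is poplar, lime; they first meet at poplar.

poplar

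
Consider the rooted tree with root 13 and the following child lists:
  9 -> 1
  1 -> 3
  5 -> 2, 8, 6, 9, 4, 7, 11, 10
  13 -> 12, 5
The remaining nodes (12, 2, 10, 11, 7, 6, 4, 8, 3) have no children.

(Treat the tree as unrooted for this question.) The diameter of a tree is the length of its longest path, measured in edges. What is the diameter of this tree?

Starting from 3, a farthest node is 12 at distance 5.
One longest path: 3–1–9–5–13–12.
So the diameter is 5.

5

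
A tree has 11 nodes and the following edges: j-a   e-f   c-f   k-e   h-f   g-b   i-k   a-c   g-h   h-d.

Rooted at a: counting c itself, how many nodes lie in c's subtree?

c's subtree: {c, f, e, h, k, d, g, i, b}, size 9.

9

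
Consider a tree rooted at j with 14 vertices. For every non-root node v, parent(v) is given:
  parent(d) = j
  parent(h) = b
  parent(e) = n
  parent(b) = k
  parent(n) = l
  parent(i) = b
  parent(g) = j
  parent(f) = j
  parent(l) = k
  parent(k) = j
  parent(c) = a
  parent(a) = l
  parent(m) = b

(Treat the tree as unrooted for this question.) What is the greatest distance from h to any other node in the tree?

5

The node farthest from h is e (c also at distance 5), via h-b-k-l-n-e — 5 edges.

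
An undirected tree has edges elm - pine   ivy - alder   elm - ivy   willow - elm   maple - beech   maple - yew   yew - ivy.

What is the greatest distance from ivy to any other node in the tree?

3

A farthest node from ivy is beech.
The path ivy – yew – maple – beech has 3 edges.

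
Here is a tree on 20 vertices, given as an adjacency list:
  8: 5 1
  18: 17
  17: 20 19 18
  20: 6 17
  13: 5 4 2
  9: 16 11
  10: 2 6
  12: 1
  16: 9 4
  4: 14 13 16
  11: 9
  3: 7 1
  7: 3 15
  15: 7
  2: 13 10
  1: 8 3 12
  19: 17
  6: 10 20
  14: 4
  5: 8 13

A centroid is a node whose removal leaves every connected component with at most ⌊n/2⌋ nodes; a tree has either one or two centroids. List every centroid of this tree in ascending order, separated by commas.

13

Removing 13 splits the tree into components of sizes 7, 7, 5; the largest is 7 ≤ ⌊20/2⌋ = 10.
No neighbour of 13 does as well, so 13 is the unique centroid.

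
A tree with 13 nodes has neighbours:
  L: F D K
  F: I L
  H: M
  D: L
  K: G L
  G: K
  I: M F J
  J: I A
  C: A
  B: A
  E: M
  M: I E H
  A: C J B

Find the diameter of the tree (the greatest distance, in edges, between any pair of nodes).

7

BFS from G reaches B last, at distance 7; BFS from B confirms no node is farther.
Path: G–K–L–F–I–J–A–B.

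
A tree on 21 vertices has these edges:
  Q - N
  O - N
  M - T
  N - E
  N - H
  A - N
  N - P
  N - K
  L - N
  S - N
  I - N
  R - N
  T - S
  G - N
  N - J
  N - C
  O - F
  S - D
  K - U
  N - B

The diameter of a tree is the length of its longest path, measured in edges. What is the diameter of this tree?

BFS from M reaches U last, at distance 5; BFS from U confirms no node is farther.
Path: M-T-S-N-K-U.

5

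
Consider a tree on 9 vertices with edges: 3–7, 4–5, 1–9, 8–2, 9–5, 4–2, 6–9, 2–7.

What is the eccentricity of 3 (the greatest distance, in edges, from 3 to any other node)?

6

A farthest node from 3 is 6 (1 also at distance 6).
The path 3 – 7 – 2 – 4 – 5 – 9 – 6 has 6 edges.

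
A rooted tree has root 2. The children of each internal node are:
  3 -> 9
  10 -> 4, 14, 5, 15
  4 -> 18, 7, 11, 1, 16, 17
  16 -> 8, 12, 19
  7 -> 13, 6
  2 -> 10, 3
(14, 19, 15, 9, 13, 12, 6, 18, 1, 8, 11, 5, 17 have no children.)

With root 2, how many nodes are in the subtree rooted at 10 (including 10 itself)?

10's subtree: {10, 4, 5, 14, 15, 7, 18, 16, 17, 11, 1, 6, 13, 12, 19, 8}, size 16.

16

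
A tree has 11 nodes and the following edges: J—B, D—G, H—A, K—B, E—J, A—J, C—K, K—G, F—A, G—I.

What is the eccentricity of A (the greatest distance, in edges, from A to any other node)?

Distances from A peak at 5, attained at I (D also at distance 5).
A-J-B-K-G-I

5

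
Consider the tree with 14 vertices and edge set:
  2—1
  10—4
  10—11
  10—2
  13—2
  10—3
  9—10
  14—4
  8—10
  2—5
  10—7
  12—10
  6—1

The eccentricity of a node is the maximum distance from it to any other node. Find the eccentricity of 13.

4

The node farthest from 13 is 14, via 13-2-10-4-14 — 4 edges.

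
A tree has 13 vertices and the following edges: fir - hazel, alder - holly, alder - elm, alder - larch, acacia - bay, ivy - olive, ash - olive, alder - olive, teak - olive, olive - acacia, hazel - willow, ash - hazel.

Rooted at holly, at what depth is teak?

holly–alder–olive–teak — 3 edges.

3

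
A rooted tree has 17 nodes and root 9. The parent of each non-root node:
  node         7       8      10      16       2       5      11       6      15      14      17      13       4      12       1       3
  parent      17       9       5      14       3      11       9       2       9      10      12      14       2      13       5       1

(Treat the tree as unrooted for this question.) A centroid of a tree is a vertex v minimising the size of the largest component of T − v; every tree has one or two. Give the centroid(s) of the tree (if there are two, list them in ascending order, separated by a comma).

5

Delete 5: the remaining components have sizes 7, 5, 4. Max 7 ≤ 8, so 5 is a centroid.
Every other node leaves some component of size > 8, so the centroid is unique.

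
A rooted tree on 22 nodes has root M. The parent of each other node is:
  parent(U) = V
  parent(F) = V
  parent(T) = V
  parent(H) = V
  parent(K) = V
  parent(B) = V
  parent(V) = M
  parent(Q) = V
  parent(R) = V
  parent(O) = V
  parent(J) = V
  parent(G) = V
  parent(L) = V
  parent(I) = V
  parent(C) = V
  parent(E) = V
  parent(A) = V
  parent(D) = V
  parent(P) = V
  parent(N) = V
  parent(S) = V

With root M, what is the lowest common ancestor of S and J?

Ancestors of S (toward the root): S, V, M.
Ancestors of J: J, V, M.
The deepest node appearing in both lists is V.

V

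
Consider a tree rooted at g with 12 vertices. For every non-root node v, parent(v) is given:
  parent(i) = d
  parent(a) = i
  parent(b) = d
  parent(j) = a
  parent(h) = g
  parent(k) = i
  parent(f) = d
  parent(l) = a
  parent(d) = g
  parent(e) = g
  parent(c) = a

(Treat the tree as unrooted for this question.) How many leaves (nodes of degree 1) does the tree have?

The leaves are b, c, e, f, h, j, k, l.
That is 8 leaves.

8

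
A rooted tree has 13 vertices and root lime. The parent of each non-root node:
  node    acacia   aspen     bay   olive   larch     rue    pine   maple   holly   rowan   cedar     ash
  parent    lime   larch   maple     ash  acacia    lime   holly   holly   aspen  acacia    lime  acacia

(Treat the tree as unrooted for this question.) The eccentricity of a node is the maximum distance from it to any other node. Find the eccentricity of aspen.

4

A farthest node from aspen is rue (olive, cedar also at distance 4).
The path aspen–larch–acacia–lime–rue has 4 edges.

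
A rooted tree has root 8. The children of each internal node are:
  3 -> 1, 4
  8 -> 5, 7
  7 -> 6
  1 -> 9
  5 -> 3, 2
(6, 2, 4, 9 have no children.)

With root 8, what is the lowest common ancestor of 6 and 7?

7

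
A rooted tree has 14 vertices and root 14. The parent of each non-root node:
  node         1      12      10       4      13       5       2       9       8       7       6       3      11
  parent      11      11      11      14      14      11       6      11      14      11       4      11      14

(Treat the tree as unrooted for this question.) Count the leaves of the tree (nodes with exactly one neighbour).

10

The leaves are 1, 2, 3, 5, 7, 8, 9, 10, 12, 13.
That is 10 leaves.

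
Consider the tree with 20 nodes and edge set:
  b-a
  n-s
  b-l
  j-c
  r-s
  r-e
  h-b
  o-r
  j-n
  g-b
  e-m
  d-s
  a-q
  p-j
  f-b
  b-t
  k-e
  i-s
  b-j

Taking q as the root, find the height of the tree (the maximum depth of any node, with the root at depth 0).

m sits deepest: q → a → b → j → n → s → r → e → m — 8 edges from the root.

8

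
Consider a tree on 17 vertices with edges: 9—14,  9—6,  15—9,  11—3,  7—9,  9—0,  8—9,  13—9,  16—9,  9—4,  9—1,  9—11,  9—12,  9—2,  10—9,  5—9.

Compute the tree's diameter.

BFS from 3 reaches 13 last, at distance 3; BFS from 13 confirms no node is farther.
Path: 3 - 11 - 9 - 13.

3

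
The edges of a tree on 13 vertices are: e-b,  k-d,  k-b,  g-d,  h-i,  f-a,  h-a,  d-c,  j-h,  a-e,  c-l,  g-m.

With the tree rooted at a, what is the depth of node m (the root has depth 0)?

6

Path from a to m: a – e – b – k – d – g – m, which has 6 edges.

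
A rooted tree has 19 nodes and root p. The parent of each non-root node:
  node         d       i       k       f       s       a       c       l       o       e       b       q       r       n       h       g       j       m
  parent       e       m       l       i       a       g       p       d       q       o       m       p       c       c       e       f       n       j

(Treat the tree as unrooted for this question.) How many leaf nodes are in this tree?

Degree-1 nodes: b, h, k, r, s — 5 of them.

5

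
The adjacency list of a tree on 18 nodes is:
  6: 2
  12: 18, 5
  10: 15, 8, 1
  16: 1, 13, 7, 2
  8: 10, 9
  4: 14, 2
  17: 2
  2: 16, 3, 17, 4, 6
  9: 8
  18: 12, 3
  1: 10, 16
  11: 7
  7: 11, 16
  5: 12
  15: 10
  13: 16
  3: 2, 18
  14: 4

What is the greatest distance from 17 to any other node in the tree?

The node farthest from 17 is 9, via 17-2-16-1-10-8-9 — 6 edges.

6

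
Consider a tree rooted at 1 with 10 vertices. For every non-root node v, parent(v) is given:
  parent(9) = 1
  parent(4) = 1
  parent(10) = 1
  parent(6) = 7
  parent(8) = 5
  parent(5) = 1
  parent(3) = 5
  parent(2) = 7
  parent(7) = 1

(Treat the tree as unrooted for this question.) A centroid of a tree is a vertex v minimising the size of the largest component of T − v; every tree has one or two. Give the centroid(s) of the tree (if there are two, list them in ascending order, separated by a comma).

Removing 1 splits the tree into components of sizes 3, 3, 1, 1, 1; the largest is 3 ≤ ⌊10/2⌋ = 5.
Every other node leaves some component of size > 5, so the centroid is unique.

1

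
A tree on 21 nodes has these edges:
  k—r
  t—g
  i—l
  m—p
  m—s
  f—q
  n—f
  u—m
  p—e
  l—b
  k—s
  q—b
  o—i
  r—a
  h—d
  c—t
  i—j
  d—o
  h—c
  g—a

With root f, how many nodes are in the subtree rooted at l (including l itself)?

Descendants of l (including itself): l, i, o, j, d, h, c, t, g, a, r, k, s, m, p, u, e. That's 17.

17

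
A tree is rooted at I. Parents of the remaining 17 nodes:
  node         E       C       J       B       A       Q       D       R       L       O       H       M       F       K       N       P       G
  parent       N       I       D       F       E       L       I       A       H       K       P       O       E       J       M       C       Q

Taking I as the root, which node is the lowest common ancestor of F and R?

E

F's ancestor chain is F, E, N, M, O, K, J, D, I and R's is R, A, E, N, M, O, K, J, D, I; they first meet at E.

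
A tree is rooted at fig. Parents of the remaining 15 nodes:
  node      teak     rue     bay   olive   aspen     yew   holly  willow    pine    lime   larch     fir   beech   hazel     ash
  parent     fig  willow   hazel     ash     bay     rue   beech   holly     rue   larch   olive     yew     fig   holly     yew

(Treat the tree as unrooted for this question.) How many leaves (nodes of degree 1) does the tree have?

5

The leaves are aspen, fir, lime, pine, teak.
That is 5 leaves.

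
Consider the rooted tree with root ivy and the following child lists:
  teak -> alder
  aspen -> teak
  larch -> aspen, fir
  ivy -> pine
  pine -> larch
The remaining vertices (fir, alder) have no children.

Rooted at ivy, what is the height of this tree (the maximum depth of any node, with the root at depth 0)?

alder sits deepest: ivy–pine–larch–aspen–teak–alder — 5 edges from the root.

5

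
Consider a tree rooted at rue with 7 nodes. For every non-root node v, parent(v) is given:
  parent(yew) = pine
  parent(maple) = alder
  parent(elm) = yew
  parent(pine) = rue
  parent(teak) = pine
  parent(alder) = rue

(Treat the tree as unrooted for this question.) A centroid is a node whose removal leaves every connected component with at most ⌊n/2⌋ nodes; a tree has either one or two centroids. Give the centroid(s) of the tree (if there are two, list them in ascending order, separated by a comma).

Delete pine: the remaining components have sizes 3, 2, 1. Max 3 ≤ 3, so pine is a centroid.
No neighbour of pine does as well, so pine is the unique centroid.

pine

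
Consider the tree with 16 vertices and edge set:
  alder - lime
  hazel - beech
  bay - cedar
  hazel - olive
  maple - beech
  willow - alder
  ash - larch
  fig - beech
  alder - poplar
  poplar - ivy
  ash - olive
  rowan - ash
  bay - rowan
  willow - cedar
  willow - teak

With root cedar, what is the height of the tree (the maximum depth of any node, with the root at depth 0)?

The longest root-to-leaf path is cedar – bay – rowan – ash – olive – hazel – beech – maple (7 edges).

7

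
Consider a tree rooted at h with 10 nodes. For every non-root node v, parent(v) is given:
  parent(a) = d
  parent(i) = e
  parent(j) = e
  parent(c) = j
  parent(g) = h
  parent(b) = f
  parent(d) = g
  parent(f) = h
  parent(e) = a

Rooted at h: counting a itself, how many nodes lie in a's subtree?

5

a's subtree: {a, e, i, j, c}, size 5.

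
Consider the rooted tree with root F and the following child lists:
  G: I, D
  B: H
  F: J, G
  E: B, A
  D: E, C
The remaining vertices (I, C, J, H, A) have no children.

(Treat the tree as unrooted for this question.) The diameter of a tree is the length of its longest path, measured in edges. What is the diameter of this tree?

6

Starting from J, a farthest node is H at distance 6.
One longest path: J - F - G - D - E - B - H.
So the diameter is 6.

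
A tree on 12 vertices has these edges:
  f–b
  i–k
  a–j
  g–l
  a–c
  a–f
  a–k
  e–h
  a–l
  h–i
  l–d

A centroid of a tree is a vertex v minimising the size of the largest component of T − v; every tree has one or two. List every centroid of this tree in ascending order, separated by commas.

a

Removing a splits the tree into components of sizes 4, 3, 2, 1, 1; the largest is 4 ≤ ⌊12/2⌋ = 6.
Every other node leaves some component of size > 6, so the centroid is unique.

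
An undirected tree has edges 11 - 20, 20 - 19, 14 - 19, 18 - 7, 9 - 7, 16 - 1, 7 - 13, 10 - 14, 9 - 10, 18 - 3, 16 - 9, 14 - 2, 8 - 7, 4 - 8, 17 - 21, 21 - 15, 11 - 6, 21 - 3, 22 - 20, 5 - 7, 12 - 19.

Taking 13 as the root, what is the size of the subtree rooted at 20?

The subtree rooted at 20 contains: 20, 11, 22, 6 — 4 nodes.

4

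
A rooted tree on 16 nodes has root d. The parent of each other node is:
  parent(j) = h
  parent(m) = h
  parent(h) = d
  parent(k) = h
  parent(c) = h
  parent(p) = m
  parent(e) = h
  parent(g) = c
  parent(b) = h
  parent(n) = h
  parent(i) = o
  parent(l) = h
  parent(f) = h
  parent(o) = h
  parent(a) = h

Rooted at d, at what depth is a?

Path from d to a: d → h → a, which has 2 edges.

2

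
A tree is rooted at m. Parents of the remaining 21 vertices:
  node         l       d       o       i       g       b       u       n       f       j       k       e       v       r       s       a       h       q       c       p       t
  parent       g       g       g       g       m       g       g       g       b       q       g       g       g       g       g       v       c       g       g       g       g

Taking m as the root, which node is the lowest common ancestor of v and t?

Ancestors of v (toward the root): v, g, m.
Ancestors of t: t, g, m.
The deepest node appearing in both lists is g.

g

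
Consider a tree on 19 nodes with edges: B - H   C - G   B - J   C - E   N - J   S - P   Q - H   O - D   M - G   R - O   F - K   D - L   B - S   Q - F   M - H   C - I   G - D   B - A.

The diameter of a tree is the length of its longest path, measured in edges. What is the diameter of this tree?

8

Starting from P, a farthest node is R at distance 8.
One longest path: P - S - B - H - M - G - D - O - R.
So the diameter is 8.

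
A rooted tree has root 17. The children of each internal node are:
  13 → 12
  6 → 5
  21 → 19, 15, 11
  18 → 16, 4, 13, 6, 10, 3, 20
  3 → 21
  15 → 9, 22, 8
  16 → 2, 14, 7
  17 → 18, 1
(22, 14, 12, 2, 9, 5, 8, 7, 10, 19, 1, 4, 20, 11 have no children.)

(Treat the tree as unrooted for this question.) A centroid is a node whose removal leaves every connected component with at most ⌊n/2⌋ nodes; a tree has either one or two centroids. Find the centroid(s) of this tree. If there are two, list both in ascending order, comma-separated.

18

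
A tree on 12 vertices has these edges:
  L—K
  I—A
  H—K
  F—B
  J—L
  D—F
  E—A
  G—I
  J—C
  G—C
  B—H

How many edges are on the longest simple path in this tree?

A longest path is D – F – B – H – K – L – J – C – G – I – A – E, with 11 edges.

11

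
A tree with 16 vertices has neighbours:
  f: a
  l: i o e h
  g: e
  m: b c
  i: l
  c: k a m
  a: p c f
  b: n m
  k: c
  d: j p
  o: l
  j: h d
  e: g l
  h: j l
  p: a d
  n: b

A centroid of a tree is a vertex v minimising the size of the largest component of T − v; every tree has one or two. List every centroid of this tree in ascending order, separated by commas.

Removing d splits the tree into components of sizes 8, 7; the largest is 8 ≤ ⌊16/2⌋ = 8.
Its neighbour p also leaves a largest component of size 8, so both are centroids.

d, p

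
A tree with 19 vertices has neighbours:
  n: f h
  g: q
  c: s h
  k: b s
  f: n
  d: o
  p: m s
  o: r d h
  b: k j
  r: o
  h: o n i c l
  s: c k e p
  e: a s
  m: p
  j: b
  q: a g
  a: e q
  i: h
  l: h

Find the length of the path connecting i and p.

4

i – h – c – s – p: 4 edges.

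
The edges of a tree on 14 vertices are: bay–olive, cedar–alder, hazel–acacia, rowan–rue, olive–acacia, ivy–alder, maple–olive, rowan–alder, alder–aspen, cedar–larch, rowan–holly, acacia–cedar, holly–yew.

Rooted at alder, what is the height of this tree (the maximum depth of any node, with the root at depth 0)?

4

A deepest node is maple, reached by alder–cedar–acacia–olive–maple.
That path has 4 edges, so the height is 4.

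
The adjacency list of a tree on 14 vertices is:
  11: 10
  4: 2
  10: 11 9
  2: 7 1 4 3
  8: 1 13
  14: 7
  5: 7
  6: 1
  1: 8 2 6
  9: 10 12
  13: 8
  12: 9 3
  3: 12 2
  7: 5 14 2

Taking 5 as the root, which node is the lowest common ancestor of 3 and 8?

Path 3→root: 3 2 7 5; path 8→root: 8 1 2 7 5.
First common node: 2.

2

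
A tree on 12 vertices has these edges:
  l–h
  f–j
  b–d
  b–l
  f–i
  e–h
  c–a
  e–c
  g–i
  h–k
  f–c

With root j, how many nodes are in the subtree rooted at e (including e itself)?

6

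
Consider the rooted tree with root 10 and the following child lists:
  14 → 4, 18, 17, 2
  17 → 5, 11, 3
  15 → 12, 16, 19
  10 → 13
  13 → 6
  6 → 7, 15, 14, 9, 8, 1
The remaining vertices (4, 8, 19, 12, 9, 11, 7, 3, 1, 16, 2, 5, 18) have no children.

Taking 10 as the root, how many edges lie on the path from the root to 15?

3

10 – 13 – 6 – 15 — 3 edges.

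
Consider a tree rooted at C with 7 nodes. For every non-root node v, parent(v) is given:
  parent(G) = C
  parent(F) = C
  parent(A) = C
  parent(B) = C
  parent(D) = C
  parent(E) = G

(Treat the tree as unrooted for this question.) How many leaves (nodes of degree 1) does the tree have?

5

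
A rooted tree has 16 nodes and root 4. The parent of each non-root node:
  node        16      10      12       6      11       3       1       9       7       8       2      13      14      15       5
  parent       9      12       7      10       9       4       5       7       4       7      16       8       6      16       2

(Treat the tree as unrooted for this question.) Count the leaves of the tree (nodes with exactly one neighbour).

The leaves are 1, 3, 11, 13, 14, 15.
That is 6 leaves.

6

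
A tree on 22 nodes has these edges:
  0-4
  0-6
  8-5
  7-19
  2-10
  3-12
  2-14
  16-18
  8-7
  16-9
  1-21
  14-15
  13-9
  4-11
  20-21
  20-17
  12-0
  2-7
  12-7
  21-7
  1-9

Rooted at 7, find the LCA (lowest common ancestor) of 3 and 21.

7

3's ancestor chain is 3, 12, 7 and 21's is 21, 7; they first meet at 7.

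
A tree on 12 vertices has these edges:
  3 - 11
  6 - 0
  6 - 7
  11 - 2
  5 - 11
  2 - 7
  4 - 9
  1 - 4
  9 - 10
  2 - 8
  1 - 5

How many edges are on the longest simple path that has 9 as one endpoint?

8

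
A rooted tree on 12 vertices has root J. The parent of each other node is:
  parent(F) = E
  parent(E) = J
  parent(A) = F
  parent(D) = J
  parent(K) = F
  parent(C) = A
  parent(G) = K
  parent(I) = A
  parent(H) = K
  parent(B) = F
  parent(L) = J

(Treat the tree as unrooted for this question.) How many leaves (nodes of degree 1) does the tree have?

7

The leaves are B, C, D, G, H, I, L.
That is 7 leaves.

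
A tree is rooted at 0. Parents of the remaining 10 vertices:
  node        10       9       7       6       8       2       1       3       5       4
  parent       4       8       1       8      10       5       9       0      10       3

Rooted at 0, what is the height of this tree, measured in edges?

7

The longest root-to-leaf path is 0-3-4-10-8-9-1-7 (7 edges).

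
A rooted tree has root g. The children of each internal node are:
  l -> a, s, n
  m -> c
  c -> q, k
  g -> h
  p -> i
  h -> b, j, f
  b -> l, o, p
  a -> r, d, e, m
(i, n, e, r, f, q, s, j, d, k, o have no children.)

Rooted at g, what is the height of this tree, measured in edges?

k sits deepest: g → h → b → l → a → m → c → k — 7 edges from the root.

7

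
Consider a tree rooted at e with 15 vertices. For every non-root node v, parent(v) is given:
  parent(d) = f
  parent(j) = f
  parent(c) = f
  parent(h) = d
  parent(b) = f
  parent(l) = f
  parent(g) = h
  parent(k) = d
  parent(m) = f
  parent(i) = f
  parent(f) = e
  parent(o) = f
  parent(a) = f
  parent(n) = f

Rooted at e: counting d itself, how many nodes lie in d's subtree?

d's subtree: {d, h, k, g}, size 4.

4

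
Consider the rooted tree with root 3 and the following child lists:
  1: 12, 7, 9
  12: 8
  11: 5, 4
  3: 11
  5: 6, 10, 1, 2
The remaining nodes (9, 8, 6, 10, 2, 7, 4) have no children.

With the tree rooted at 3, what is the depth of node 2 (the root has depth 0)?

3

3 – 11 – 5 – 2 — 3 edges.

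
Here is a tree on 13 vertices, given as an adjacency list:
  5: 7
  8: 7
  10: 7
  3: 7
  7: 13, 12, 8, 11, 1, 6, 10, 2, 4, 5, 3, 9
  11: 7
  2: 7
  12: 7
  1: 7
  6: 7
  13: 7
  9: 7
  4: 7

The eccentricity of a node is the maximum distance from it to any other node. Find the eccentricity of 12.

2

Distances from 12 peak at 2, attained at 9 (6, 13, 8, 1, 4, 11, 5, 10, 2, 3 also at distance 2).
12–7–9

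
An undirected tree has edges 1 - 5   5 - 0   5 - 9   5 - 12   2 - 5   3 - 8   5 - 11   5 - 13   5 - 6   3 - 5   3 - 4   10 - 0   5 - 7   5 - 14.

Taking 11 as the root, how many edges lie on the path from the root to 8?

3

Climbing from 8 to the root: 8–3–5–11. That's 3 steps.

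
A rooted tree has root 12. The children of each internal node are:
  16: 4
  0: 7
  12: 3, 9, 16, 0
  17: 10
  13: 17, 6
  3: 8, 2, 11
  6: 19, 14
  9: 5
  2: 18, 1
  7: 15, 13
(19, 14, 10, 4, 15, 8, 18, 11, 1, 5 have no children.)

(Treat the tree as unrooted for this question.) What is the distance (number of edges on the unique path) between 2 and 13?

5

Walking from 2: 2 – 3 – 12 – 0 – 7 – 13. Length 5.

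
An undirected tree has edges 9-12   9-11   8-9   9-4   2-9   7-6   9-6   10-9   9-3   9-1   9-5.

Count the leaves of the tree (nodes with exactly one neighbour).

Degree-1 nodes: 1, 2, 3, 4, 5, 7, 8, 10, 11, 12 — 10 of them.

10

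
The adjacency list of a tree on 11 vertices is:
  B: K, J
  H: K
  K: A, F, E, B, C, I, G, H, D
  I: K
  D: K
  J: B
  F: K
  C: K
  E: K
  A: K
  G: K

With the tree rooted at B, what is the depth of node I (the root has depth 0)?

Path from B to I: B – K – I, which has 2 edges.

2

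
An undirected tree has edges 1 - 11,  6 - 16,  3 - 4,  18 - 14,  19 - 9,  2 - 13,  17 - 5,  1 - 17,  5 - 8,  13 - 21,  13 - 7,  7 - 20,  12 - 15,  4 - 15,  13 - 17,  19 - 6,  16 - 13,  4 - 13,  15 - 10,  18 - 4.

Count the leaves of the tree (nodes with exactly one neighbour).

10

The leaves are 2, 3, 8, 9, 10, 11, 12, 14, 20, 21.
That is 10 leaves.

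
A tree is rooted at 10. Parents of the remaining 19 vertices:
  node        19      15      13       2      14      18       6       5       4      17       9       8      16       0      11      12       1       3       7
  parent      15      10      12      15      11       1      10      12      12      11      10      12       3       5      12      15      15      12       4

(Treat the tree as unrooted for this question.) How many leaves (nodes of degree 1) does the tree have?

12

Degree-1 nodes: 0, 2, 6, 7, 8, 9, 13, 14, 16, 17, 18, 19 — 12 of them.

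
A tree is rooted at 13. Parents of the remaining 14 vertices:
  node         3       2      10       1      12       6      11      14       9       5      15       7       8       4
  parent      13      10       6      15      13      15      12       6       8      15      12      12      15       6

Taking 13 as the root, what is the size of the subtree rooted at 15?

The subtree rooted at 15 contains: 15, 5, 1, 6, 8, 10, 14, 4, 9, 2 — 10 nodes.

10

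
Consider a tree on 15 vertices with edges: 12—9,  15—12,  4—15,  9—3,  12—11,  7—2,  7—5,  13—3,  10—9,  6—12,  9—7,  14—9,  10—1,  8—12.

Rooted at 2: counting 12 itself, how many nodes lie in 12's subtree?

The subtree rooted at 12 contains: 12, 11, 6, 8, 15, 4 — 6 nodes.

6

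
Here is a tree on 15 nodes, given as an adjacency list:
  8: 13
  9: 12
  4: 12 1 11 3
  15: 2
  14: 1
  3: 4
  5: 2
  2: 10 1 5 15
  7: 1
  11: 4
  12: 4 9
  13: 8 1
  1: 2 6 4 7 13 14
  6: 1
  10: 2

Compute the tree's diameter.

Starting from 9, a farthest node is 8 at distance 5.
One longest path: 9-12-4-1-13-8.
So the diameter is 5.

5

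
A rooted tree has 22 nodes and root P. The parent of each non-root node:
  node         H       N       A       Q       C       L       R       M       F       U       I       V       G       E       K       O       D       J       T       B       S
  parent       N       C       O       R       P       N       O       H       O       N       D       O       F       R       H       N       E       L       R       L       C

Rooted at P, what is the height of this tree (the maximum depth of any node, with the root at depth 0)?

7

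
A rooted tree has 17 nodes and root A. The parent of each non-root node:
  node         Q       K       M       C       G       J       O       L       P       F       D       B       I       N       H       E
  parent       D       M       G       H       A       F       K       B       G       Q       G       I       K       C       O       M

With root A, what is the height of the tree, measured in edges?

A deepest node is N, reached by A-G-M-K-O-H-C-N.
That path has 7 edges, so the height is 7.

7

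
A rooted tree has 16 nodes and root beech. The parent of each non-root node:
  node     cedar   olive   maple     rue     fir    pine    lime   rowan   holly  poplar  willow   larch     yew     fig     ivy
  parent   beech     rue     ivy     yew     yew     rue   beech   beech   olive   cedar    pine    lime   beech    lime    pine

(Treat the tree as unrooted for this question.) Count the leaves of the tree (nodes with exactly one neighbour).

8

Degree-1 nodes: fig, fir, holly, larch, maple, poplar, rowan, willow — 8 of them.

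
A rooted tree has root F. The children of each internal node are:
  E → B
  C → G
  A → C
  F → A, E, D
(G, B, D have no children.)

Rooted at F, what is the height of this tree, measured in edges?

3

The longest root-to-leaf path is F-A-C-G (3 edges).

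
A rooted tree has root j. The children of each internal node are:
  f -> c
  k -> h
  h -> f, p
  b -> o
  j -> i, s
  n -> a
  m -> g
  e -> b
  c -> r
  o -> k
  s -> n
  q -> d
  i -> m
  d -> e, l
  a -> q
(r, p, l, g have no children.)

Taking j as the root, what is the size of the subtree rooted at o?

Descendants of o (including itself): o, k, h, f, p, c, r. That's 7.

7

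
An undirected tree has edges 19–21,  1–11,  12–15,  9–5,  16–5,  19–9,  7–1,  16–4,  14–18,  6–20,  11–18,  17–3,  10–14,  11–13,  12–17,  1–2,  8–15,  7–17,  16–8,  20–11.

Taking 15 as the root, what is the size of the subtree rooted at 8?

8's subtree: {8, 16, 4, 5, 9, 19, 21}, size 7.

7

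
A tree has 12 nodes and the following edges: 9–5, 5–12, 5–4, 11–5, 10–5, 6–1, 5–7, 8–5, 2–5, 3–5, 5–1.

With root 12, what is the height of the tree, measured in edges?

3

The longest root-to-leaf path is 12 → 5 → 1 → 6 (3 edges).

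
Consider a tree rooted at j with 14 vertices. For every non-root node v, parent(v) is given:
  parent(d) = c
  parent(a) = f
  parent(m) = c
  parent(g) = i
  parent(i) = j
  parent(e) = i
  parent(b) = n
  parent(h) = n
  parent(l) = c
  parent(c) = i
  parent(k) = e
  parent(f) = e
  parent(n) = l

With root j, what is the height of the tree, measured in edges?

A deepest node is h, reached by j-i-c-l-n-h.
That path has 5 edges, so the height is 5.

5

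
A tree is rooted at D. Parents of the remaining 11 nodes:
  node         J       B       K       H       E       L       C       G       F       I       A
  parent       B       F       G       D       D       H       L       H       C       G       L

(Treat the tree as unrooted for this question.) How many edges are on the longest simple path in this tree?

7

BFS from J reaches I last, at distance 7; BFS from I confirms no node is farther.
Path: J–B–F–C–L–H–G–I.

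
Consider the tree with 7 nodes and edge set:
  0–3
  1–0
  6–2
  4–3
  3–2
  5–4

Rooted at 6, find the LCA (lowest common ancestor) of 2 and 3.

2's ancestor chain is 2, 6 and 3's is 3, 2, 6; they first meet at 2.

2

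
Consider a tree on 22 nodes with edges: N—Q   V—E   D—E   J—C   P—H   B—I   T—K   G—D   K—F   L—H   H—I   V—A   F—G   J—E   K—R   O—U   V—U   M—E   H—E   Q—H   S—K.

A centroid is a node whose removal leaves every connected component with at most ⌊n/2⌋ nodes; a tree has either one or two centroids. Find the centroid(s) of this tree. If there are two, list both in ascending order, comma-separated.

E

If E is removed the pieces have sizes 7, 7, 4, 2, 1, all ≤ ⌊22/2⌋ = 11.
No neighbour of E does as well, so E is the unique centroid.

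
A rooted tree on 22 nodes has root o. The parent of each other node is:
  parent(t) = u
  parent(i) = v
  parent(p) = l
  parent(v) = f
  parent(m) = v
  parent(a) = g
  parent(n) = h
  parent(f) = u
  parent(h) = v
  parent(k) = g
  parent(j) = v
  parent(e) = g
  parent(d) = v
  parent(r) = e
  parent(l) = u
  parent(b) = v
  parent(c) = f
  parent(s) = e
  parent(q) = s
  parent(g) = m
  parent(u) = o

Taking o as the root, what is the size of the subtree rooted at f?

17

f's subtree: {f, v, c, m, j, b, i, h, d, g, n, e, a, k, s, r, q}, size 17.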